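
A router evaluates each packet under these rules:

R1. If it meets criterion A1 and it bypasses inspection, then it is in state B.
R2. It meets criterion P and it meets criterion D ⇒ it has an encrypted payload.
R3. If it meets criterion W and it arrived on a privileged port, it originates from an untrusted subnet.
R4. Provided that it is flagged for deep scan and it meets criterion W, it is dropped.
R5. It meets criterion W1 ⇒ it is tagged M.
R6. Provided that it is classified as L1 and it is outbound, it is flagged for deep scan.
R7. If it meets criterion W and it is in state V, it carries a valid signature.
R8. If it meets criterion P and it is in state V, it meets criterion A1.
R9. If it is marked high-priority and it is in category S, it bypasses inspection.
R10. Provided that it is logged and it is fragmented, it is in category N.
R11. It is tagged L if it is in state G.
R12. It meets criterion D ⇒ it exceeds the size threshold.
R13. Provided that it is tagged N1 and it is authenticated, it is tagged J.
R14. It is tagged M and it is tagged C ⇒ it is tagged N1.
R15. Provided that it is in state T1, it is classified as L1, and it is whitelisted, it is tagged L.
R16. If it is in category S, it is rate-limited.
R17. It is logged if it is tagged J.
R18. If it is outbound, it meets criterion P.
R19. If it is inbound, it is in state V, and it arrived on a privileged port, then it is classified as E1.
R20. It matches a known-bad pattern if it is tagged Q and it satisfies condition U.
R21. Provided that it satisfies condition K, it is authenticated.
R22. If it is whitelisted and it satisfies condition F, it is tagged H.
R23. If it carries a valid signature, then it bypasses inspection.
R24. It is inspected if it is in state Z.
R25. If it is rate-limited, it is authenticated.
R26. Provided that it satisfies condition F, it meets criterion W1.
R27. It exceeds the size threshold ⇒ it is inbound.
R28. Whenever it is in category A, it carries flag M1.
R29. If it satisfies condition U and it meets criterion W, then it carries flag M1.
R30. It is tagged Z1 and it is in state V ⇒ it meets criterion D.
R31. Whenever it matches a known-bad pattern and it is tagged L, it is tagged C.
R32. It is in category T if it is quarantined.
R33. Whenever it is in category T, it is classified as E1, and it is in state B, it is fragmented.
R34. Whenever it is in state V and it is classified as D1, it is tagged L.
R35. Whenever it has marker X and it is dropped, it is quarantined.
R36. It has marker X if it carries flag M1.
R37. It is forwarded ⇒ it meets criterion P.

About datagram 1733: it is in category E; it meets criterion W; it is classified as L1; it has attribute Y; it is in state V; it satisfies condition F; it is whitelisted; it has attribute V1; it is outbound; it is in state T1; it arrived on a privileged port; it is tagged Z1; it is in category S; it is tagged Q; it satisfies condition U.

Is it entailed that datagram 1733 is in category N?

Yes

By R6 (it is classified as L1, it is outbound): it is flagged for deep scan.
By R7 (it meets criterion W, it is in state V): it carries a valid signature.
By R15 (it is in state T1, it is classified as L1, it is whitelisted): it is tagged L.
By R16 (it is in category S): it is rate-limited.
By R18 (it is outbound): it meets criterion P.
By R20 (it is tagged Q, it satisfies condition U): it matches a known-bad pattern.
By R23 (it carries a valid signature): it bypasses inspection.
By R25 (it is rate-limited): it is authenticated.
By R26 (it satisfies condition F): it meets criterion W1.
By R29 (it satisfies condition U, it meets criterion W): it carries flag M1.
By R30 (it is tagged Z1, it is in state V): it meets criterion D.
By R31 (it matches a known-bad pattern, it is tagged L): it is tagged C.
By R36 (it carries flag M1): it has marker X.
By R4 (it is flagged for deep scan, it meets criterion W): it is dropped.
By R5 (it meets criterion W1): it is tagged M.
By R8 (it meets criterion P, it is in state V): it meets criterion A1.
By R12 (it meets criterion D): it exceeds the size threshold.
By R14 (it is tagged M, it is tagged C): it is tagged N1.
By R27 (it exceeds the size threshold): it is inbound.
By R35 (it has marker X, it is dropped): it is quarantined.
By R1 (it meets criterion A1, it bypasses inspection): it is in state B.
By R13 (it is tagged N1, it is authenticated): it is tagged J.
By R17 (it is tagged J): it is logged.
By R19 (it is inbound, it is in state V, it arrived on a privileged port): it is classified as E1.
By R32 (it is quarantined): it is in category T.
By R33 (it is in category T, it is classified as E1, it is in state B): it is fragmented.
By R10 (it is logged, it is fragmented): it is in category N.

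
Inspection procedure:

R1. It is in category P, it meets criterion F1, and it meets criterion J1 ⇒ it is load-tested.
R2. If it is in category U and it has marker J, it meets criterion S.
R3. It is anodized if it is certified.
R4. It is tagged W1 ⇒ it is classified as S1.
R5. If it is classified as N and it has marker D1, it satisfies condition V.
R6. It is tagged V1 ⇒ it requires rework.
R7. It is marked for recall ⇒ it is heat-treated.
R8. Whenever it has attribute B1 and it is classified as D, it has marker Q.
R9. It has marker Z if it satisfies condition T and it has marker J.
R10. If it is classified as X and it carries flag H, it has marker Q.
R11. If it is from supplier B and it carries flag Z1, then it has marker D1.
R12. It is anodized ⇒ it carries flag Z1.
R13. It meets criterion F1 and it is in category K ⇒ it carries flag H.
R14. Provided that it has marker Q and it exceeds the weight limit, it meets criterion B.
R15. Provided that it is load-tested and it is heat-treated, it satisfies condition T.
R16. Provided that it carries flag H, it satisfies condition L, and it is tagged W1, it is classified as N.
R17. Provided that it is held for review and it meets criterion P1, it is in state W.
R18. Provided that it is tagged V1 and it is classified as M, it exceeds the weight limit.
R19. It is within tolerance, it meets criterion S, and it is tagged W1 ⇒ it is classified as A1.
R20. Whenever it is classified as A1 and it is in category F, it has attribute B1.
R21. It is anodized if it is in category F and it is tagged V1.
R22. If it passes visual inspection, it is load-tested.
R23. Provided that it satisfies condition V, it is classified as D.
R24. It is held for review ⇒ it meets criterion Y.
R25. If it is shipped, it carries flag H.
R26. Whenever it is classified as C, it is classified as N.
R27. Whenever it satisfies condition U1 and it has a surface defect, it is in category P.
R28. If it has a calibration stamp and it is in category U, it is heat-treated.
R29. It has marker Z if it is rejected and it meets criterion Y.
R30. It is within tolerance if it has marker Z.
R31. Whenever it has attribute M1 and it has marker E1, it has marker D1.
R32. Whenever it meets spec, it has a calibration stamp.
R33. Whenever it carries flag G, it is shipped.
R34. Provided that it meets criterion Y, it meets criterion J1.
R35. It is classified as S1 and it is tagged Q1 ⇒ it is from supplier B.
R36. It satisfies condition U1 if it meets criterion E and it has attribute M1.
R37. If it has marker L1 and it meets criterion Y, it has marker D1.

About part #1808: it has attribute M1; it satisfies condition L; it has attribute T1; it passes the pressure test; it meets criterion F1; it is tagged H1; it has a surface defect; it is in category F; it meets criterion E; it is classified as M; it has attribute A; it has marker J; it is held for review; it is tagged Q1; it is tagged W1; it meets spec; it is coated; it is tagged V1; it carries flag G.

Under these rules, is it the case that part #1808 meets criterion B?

No

Forward chaining from the given facts derives: is classified as S1, requires rework, exceeds the weight limit, is anodized, meets criterion Y, has a calibration stamp, is shipped, meets criterion J1, is from supplier B, satisfies condition U1, carries flag Z1, carries flag H, is in category P, is load-tested, has marker D1, is classified as N, satisfies condition V, is classified as D.
The only rule concluding "it meets criterion B" is R14, which needs "it has marker Q"; that is never established.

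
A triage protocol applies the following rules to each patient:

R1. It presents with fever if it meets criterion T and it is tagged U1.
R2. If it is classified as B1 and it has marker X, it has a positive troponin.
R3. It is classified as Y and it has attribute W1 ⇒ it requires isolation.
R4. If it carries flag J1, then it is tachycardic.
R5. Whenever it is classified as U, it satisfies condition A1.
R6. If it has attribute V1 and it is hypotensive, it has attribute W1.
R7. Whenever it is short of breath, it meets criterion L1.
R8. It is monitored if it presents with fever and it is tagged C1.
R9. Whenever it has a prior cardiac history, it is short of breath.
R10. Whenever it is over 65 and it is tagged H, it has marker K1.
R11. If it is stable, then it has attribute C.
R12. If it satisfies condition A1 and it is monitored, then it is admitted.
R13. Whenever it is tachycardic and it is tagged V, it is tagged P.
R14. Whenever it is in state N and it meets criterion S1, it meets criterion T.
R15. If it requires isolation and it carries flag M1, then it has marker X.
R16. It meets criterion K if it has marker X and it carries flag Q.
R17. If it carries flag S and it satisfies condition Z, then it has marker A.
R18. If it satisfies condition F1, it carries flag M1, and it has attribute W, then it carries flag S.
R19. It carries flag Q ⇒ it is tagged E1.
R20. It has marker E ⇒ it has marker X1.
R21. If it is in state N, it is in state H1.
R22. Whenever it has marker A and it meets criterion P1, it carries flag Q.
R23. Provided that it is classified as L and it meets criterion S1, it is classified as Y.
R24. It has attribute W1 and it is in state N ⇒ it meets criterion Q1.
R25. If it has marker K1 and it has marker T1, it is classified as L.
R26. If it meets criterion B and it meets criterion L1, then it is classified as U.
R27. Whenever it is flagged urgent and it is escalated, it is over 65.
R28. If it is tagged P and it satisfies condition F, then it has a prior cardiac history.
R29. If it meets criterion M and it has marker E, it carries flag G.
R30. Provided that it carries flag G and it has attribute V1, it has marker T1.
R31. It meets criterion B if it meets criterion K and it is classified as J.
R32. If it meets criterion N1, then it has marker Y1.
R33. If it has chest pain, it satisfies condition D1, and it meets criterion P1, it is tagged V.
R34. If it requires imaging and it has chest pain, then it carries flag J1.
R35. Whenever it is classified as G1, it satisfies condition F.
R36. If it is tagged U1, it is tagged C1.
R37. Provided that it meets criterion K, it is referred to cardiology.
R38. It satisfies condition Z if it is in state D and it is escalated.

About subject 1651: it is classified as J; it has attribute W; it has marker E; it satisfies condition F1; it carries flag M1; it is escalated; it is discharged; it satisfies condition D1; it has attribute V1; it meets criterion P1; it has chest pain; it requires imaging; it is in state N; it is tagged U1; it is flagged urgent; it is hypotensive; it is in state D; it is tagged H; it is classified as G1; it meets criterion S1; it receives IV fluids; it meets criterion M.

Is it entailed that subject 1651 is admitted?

By R6 (it has attribute V1, it is hypotensive): it has attribute W1.
By R14 (it is in state N, it meets criterion S1): it meets criterion T.
By R18 (it satisfies condition F1, it carries flag M1, it has attribute W): it carries flag S.
By R27 (it is flagged urgent, it is escalated): it is over 65.
By R29 (it meets criterion M, it has marker E): it carries flag G.
By R30 (it carries flag G, it has attribute V1): it has marker T1.
By R33 (it has chest pain, it satisfies condition D1, it meets criterion P1): it is tagged V.
By R34 (it requires imaging, it has chest pain): it carries flag J1.
By R35 (it is classified as G1): it satisfies condition F.
By R36 (it is tagged U1): it is tagged C1.
By R38 (it is in state D, it is escalated): it satisfies condition Z.
By R1 (it meets criterion T, it is tagged U1): it presents with fever.
By R4 (it carries flag J1): it is tachycardic.
By R8 (it presents with fever, it is tagged C1): it is monitored.
By R10 (it is over 65, it is tagged H): it has marker K1.
By R13 (it is tachycardic, it is tagged V): it is tagged P.
By R17 (it carries flag S, it satisfies condition Z): it has marker A.
By R22 (it has marker A, it meets criterion P1): it carries flag Q.
By R25 (it has marker K1, it has marker T1): it is classified as L.
By R28 (it is tagged P, it satisfies condition F): it has a prior cardiac history.
By R9 (it has a prior cardiac history): it is short of breath.
By R23 (it is classified as L, it meets criterion S1): it is classified as Y.
By R3 (it is classified as Y, it has attribute W1): it requires isolation.
By R7 (it is short of breath): it meets criterion L1.
By R15 (it requires isolation, it carries flag M1): it has marker X.
By R16 (it has marker X, it carries flag Q): it meets criterion K.
By R31 (it meets criterion K, it is classified as J): it meets criterion B.
By R26 (it meets criterion B, it meets criterion L1): it is classified as U.
By R5 (it is classified as U): it satisfies condition A1.
By R12 (it satisfies condition A1, it is monitored): it is admitted.

Yes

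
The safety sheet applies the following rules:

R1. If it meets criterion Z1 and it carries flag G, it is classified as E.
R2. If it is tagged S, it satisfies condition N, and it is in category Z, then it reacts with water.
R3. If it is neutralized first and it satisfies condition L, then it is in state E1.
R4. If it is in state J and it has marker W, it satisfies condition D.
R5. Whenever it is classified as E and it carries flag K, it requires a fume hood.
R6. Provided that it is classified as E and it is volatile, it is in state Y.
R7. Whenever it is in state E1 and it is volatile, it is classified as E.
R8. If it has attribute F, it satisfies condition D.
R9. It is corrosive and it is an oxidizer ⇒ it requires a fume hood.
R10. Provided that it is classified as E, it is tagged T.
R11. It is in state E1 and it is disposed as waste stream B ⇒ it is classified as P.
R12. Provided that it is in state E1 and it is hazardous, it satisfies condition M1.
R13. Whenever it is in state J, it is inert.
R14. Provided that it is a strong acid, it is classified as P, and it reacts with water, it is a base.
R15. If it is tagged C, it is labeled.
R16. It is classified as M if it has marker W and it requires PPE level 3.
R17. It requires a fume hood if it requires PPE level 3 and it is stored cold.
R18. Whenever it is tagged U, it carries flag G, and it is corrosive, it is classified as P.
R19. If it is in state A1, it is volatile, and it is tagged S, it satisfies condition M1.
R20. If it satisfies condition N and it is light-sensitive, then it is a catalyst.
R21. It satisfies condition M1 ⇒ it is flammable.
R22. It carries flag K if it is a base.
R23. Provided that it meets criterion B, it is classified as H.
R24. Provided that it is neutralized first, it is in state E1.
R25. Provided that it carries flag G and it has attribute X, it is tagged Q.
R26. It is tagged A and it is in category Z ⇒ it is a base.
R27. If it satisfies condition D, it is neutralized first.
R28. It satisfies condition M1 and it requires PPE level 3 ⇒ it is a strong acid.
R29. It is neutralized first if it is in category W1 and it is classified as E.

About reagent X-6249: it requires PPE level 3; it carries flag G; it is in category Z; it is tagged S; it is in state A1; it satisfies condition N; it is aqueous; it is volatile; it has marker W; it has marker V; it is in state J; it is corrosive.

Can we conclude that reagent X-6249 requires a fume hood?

Forward chaining from the given facts derives: reacts with water, satisfies condition D, is inert, is classified as M, satisfies condition M1, is flammable, is neutralized first, is a strong acid, is in state E1, is classified as E, is tagged T, is in state Y.
Rules concluding "it requires a fume hood": R5 needs "it carries flag K"; R9 needs "it is an oxidizer"; R17 needs "it is stored cold" — none of these are established.

No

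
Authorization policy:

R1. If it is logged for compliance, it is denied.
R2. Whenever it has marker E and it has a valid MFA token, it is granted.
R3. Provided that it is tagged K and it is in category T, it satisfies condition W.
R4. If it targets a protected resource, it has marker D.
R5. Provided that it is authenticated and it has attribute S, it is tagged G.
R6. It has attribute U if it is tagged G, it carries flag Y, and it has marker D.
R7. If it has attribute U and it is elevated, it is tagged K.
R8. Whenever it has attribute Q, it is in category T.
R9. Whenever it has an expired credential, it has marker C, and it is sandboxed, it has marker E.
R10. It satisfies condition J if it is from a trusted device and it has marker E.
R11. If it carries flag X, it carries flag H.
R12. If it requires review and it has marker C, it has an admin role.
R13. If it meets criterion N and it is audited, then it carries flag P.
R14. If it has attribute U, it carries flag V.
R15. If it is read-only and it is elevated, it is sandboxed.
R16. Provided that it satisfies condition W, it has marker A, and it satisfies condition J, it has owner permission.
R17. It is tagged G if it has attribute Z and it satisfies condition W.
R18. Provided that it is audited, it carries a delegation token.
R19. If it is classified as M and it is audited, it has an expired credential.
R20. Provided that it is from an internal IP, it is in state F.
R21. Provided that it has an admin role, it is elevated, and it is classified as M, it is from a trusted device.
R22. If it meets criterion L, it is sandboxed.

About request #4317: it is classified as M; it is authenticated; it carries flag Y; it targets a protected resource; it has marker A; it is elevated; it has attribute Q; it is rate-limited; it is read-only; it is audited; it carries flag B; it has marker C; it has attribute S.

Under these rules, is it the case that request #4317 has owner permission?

No

Forward chaining from the given facts derives: has marker D, is tagged G, has attribute U, is tagged K, is in category T, carries flag V, is sandboxed, carries a delegation token, has an expired credential, satisfies condition W, has marker E.
The only rule concluding "it has owner permission" is R16, which needs "it satisfies condition J"; that is never established.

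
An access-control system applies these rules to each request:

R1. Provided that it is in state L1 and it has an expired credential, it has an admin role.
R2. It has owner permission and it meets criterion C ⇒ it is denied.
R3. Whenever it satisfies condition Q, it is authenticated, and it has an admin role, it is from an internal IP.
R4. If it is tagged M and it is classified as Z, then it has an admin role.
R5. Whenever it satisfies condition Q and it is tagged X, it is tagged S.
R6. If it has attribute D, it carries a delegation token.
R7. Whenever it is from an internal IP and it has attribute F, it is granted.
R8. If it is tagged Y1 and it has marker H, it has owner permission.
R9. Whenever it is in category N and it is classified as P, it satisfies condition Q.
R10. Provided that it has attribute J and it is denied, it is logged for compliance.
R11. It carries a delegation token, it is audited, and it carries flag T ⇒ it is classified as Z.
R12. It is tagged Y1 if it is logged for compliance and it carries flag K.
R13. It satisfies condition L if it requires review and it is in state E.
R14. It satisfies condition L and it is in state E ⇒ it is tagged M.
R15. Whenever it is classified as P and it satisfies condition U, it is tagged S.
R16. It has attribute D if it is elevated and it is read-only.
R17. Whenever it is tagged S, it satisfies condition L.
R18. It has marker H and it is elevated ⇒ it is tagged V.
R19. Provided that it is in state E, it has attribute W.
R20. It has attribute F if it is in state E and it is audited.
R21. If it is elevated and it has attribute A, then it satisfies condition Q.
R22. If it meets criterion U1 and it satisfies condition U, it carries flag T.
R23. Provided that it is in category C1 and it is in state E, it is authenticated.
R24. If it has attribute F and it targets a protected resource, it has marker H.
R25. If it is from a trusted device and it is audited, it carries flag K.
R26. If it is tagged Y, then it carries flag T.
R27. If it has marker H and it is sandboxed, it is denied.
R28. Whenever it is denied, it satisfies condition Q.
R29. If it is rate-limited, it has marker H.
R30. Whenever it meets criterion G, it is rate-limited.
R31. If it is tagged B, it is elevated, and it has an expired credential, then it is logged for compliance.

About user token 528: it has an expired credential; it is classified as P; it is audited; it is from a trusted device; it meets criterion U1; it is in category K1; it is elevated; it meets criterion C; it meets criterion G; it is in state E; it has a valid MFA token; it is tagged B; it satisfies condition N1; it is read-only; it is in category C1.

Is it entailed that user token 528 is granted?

Forward chaining from the given facts derives: has attribute D, has attribute W, has attribute F, is authenticated, carries flag K, is rate-limited, is logged for compliance, carries a delegation token, is tagged Y1, has marker H, has owner permission, is tagged V, is denied, satisfies condition Q.
The only rule concluding "it is granted" is R7, which needs "it is from an internal IP"; that is never established.

No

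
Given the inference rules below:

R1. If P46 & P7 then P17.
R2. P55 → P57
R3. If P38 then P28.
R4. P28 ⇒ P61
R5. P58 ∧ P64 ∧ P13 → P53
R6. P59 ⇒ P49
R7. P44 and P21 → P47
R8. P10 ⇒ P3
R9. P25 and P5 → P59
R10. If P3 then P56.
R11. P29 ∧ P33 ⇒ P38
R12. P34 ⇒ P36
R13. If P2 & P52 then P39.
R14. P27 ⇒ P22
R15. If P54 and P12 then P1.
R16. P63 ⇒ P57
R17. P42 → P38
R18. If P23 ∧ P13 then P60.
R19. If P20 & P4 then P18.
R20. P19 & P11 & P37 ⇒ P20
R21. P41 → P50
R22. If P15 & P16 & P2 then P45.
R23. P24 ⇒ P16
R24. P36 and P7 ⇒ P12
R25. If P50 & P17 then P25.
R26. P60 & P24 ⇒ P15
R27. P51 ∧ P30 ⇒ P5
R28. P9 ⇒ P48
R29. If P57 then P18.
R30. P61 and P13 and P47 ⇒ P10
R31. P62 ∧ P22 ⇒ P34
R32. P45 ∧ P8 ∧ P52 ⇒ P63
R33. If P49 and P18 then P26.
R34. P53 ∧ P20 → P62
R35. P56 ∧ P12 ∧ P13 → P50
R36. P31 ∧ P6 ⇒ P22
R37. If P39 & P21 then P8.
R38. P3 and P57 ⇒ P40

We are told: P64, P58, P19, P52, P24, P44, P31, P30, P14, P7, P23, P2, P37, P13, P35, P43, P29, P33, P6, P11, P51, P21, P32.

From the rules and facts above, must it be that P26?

No

Forward chaining from the given facts derives: P53, P47, P38, P39, P60, P20, P16, P15, P5, P62, P22, P8, P28, P61, P45, P10, P34, P63, P3, P56, P36, P57, P12, P18, P50, P40.
The only rule concluding P26 is R33, which needs P49; that is never established.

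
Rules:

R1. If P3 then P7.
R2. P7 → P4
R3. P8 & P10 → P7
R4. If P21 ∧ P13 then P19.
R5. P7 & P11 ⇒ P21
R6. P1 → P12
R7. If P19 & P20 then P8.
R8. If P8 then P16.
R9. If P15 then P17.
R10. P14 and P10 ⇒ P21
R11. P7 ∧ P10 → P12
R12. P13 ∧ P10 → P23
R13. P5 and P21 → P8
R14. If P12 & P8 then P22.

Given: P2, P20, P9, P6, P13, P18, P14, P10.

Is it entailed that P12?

P21  (by R10: P14, P10)
P19  (by R4: P21, P13)
P8  (by R7: P19, P20)
P7  (by R3: P8, P10)
P12  (by R11: P7, P10)

Yes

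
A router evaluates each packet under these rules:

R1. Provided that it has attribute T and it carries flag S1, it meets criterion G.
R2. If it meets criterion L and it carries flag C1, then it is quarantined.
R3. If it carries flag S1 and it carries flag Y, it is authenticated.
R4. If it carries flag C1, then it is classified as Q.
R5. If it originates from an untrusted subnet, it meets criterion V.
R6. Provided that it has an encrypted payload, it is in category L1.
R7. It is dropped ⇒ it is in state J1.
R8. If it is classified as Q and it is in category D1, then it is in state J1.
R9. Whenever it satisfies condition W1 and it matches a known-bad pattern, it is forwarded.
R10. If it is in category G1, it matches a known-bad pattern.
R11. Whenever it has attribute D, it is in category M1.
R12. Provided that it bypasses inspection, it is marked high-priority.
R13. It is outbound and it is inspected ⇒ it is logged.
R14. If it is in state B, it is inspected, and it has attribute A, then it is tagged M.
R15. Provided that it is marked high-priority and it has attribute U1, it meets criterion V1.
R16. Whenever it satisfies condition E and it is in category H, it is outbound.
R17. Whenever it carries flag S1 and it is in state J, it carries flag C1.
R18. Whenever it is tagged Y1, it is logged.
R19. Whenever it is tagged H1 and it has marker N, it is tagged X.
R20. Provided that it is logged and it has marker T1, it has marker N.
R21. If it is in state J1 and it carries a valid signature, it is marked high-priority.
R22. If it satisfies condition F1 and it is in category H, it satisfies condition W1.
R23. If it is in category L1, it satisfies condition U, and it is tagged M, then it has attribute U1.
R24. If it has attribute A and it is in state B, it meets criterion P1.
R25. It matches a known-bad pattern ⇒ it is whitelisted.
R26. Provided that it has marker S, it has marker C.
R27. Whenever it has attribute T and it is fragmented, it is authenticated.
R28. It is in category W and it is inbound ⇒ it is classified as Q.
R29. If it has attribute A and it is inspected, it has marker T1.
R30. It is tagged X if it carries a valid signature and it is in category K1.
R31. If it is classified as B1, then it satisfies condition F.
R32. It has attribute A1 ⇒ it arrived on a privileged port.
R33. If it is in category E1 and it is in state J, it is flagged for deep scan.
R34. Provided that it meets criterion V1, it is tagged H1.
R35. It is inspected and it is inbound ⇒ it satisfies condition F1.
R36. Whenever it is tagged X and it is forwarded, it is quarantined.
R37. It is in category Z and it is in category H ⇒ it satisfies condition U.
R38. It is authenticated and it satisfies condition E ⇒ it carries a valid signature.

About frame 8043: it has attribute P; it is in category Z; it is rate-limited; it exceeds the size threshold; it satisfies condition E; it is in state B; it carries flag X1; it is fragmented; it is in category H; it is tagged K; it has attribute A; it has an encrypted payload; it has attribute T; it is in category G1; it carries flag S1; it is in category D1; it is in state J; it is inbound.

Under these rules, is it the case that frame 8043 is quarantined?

No

Forward chaining from the given facts derives: meets criterion G, is in category L1, matches a known-bad pattern, is outbound, carries flag C1, meets criterion P1, is whitelisted, is authenticated, satisfies condition U, carries a valid signature, is classified as Q, is in state J1, is marked high-priority.
Rules concluding "it is quarantined": R2 needs "it meets criterion L"; R36 needs "it is tagged X" — none of these are established.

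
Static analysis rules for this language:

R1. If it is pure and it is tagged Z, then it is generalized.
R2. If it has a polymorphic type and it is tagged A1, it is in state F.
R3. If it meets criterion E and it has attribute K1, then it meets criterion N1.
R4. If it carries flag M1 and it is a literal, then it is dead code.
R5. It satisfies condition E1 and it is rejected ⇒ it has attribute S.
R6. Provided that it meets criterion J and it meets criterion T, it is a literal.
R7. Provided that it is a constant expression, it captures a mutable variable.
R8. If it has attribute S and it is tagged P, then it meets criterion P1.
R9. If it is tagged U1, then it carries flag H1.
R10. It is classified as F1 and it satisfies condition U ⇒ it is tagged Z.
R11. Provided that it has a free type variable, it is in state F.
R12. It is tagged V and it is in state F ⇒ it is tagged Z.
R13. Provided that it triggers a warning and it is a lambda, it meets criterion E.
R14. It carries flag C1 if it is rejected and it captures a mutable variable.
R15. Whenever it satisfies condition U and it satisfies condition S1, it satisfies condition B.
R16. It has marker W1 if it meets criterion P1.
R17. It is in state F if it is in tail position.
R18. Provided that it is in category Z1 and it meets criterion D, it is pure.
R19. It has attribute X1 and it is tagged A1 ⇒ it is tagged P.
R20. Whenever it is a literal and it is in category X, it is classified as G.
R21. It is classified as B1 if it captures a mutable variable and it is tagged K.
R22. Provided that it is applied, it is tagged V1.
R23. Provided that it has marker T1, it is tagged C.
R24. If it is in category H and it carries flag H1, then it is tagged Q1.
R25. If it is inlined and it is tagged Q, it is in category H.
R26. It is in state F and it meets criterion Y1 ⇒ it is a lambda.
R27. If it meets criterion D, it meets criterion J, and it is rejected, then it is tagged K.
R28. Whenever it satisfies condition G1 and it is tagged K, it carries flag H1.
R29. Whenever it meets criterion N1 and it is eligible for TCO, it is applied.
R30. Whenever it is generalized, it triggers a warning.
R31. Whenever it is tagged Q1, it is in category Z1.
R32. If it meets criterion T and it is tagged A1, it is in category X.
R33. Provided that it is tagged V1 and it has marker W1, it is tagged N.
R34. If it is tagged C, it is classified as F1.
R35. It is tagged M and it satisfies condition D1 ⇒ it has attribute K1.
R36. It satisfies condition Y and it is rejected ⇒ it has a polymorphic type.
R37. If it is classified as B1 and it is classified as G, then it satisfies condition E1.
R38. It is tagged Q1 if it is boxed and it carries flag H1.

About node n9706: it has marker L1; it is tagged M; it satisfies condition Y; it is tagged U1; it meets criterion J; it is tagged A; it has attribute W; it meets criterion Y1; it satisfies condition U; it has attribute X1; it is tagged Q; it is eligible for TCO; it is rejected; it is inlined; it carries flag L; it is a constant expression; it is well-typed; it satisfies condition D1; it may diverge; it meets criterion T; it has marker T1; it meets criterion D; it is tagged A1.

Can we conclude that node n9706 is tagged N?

Yes

By R6 (it meets criterion J, it meets criterion T): it is a literal.
By R7 (it is a constant expression): it captures a mutable variable.
By R9 (it is tagged U1): it carries flag H1.
By R19 (it has attribute X1, it is tagged A1): it is tagged P.
By R23 (it has marker T1): it is tagged C.
By R25 (it is inlined, it is tagged Q): it is in category H.
By R27 (it meets criterion D, it meets criterion J, it is rejected): it is tagged K.
By R32 (it meets criterion T, it is tagged A1): it is in category X.
By R34 (it is tagged C): it is classified as F1.
By R35 (it is tagged M, it satisfies condition D1): it has attribute K1.
By R36 (it satisfies condition Y, it is rejected): it has a polymorphic type.
By R2 (it has a polymorphic type, it is tagged A1): it is in state F.
By R10 (it is classified as F1, it satisfies condition U): it is tagged Z.
By R20 (it is a literal, it is in category X): it is classified as G.
By R21 (it captures a mutable variable, it is tagged K): it is classified as B1.
By R24 (it is in category H, it carries flag H1): it is tagged Q1.
By R26 (it is in state F, it meets criterion Y1): it is a lambda.
By R31 (it is tagged Q1): it is in category Z1.
By R37 (it is classified as B1, it is classified as G): it satisfies condition E1.
By R5 (it satisfies condition E1, it is rejected): it has attribute S.
By R8 (it has attribute S, it is tagged P): it meets criterion P1.
By R16 (it meets criterion P1): it has marker W1.
By R18 (it is in category Z1, it meets criterion D): it is pure.
By R1 (it is pure, it is tagged Z): it is generalized.
By R30 (it is generalized): it triggers a warning.
By R13 (it triggers a warning, it is a lambda): it meets criterion E.
By R3 (it meets criterion E, it has attribute K1): it meets criterion N1.
By R29 (it meets criterion N1, it is eligible for TCO): it is applied.
By R22 (it is applied): it is tagged V1.
By R33 (it is tagged V1, it has marker W1): it is tagged N.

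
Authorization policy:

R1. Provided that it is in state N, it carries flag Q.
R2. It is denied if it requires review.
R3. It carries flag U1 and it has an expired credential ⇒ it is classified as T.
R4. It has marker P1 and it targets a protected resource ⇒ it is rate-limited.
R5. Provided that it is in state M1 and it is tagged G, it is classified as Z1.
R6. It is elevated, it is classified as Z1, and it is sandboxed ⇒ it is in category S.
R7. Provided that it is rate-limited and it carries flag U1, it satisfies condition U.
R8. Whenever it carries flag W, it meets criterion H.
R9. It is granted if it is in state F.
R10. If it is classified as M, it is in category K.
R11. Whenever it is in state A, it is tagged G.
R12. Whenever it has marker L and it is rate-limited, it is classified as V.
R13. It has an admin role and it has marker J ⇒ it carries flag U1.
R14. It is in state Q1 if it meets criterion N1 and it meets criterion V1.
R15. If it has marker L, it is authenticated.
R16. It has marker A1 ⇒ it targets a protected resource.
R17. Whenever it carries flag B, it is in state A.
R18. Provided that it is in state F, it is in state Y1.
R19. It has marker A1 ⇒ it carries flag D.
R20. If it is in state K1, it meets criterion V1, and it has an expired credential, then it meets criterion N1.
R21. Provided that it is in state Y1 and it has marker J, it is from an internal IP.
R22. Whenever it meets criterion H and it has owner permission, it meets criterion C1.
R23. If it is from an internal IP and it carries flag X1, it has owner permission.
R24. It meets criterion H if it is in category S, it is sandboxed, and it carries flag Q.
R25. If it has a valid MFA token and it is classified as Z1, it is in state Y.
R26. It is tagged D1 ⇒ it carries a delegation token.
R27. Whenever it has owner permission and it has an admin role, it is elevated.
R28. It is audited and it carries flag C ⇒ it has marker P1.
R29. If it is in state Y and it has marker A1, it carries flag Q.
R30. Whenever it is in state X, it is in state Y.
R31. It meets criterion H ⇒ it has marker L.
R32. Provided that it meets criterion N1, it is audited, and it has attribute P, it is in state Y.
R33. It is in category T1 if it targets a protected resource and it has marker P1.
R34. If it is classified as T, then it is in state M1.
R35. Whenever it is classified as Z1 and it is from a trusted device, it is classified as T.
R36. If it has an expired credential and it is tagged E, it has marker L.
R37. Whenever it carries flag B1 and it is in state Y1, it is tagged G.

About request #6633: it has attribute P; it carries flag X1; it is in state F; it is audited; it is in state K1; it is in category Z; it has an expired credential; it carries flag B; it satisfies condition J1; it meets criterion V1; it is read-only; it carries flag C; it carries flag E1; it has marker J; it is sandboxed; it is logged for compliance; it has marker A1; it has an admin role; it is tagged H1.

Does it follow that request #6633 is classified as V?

By R13 (it has an admin role, it has marker J): it carries flag U1.
By R16 (it has marker A1): it targets a protected resource.
By R17 (it carries flag B): it is in state A.
By R18 (it is in state F): it is in state Y1.
By R20 (it is in state K1, it meets criterion V1, it has an expired credential): it meets criterion N1.
By R21 (it is in state Y1, it has marker J): it is from an internal IP.
By R23 (it is from an internal IP, it carries flag X1): it has owner permission.
By R27 (it has owner permission, it has an admin role): it is elevated.
By R28 (it is audited, it carries flag C): it has marker P1.
By R32 (it meets criterion N1, it is audited, it has attribute P): it is in state Y.
By R3 (it carries flag U1, it has an expired credential): it is classified as T.
By R4 (it has marker P1, it targets a protected resource): it is rate-limited.
By R11 (it is in state A): it is tagged G.
By R29 (it is in state Y, it has marker A1): it carries flag Q.
By R34 (it is classified as T): it is in state M1.
By R5 (it is in state M1, it is tagged G): it is classified as Z1.
By R6 (it is elevated, it is classified as Z1, it is sandboxed): it is in category S.
By R24 (it is in category S, it is sandboxed, it carries flag Q): it meets criterion H.
By R31 (it meets criterion H): it has marker L.
By R12 (it has marker L, it is rate-limited): it is classified as V.

Yes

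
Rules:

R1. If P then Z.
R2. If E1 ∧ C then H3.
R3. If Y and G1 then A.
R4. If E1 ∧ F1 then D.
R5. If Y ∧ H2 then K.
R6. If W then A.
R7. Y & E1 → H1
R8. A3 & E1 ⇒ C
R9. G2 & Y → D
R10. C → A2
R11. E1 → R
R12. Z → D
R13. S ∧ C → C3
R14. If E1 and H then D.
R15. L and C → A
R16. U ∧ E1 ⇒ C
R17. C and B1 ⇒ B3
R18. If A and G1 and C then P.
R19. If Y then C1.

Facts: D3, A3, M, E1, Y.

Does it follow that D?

No

Forward chaining from the given facts derives: H1, C, A2, R, C1, H3.
Rules concluding D: R4 needs F1; R9 needs G2; R12 needs Z; R14 needs H — none of these are established.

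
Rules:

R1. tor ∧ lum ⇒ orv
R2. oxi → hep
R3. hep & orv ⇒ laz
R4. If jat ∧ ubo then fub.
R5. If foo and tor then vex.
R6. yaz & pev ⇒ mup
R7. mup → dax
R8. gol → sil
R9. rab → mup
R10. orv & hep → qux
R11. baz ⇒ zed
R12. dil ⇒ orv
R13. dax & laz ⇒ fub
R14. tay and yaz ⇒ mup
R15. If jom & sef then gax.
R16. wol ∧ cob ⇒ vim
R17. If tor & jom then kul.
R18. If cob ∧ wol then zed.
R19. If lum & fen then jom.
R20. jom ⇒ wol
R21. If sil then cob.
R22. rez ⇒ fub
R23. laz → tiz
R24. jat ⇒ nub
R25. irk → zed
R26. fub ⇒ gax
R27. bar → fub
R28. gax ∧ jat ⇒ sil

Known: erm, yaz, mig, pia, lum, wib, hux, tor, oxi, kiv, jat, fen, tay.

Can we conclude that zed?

Yes

orv  (by R1: tor, lum)
hep  (by R2: oxi)
laz  (by R3: hep, orv)
mup  (by R14: tay, yaz)
jom  (by R19: lum, fen)
wol  (by R20: jom)
dax  (by R7: mup)
fub  (by R13: dax, laz)
gax  (by R26: fub)
sil  (by R28: gax, jat)
cob  (by R21: sil)
zed  (by R18: cob, wol)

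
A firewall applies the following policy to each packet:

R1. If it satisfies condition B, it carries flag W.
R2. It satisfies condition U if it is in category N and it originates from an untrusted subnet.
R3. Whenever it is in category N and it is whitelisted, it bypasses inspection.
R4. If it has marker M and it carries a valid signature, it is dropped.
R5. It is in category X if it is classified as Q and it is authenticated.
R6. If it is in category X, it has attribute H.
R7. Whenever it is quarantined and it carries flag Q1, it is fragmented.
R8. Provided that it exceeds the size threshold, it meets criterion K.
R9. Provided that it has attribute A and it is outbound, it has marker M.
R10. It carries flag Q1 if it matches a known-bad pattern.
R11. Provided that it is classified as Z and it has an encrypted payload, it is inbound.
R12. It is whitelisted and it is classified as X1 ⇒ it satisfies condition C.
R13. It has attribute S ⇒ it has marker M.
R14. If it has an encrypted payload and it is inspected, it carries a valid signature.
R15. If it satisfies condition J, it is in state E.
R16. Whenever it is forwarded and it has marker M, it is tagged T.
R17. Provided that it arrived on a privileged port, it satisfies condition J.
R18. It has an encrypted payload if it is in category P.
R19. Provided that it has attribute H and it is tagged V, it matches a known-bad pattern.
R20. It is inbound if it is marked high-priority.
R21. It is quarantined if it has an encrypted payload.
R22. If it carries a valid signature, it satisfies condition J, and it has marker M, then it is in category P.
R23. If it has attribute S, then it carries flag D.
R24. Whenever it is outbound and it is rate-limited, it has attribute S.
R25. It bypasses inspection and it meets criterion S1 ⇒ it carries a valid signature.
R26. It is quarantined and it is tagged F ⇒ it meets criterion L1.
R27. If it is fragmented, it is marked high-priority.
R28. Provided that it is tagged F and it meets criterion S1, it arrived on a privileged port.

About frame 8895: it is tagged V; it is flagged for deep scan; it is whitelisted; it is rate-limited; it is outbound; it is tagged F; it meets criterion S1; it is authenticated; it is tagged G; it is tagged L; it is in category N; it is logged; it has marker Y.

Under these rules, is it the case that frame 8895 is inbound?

Forward chaining from the given facts derives: bypasses inspection, has attribute S, carries a valid signature, arrived on a privileged port, has marker M, satisfies condition J, is in category P, carries flag D, is dropped, is in state E, has an encrypted payload, is quarantined, meets criterion L1.
Rules concluding "it is inbound": R11 needs "it is classified as Z"; R20 needs "it is marked high-priority" — none of these are established.

No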